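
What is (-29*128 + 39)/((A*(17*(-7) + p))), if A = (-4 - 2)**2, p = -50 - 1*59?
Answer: 3673/8208 ≈ 0.44749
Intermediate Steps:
p = -109 (p = -50 - 59 = -109)
A = 36 (A = (-6)**2 = 36)
(-29*128 + 39)/((A*(17*(-7) + p))) = (-29*128 + 39)/((36*(17*(-7) - 109))) = (-3712 + 39)/((36*(-119 - 109))) = -3673/(36*(-228)) = -3673/(-8208) = -3673*(-1/8208) = 3673/8208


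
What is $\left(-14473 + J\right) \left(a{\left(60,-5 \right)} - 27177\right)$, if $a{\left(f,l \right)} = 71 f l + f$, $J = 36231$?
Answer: $-1053457086$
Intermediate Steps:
$a{\left(f,l \right)} = f + 71 f l$ ($a{\left(f,l \right)} = 71 f l + f = f + 71 f l$)
$\left(-14473 + J\right) \left(a{\left(60,-5 \right)} - 27177\right) = \left(-14473 + 36231\right) \left(60 \left(1 + 71 \left(-5\right)\right) - 27177\right) = 21758 \left(60 \left(1 - 355\right) - 27177\right) = 21758 \left(60 \left(-354\right) - 27177\right) = 21758 \left(-21240 - 27177\right) = 21758 \left(-48417\right) = -1053457086$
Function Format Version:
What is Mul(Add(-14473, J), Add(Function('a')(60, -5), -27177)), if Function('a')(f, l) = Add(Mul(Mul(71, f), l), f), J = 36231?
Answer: -1053457086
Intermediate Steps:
Function('a')(f, l) = Add(f, Mul(71, f, l)) (Function('a')(f, l) = Add(Mul(71, f, l), f) = Add(f, Mul(71, f, l)))
Mul(Add(-14473, J), Add(Function('a')(60, -5), -27177)) = Mul(Add(-14473, 36231), Add(Mul(60, Add(1, Mul(71, -5))), -27177)) = Mul(21758, Add(Mul(60, Add(1, -355)), -27177)) = Mul(21758, Add(Mul(60, -354), -27177)) = Mul(21758, Add(-21240, -27177)) = Mul(21758, -48417) = -1053457086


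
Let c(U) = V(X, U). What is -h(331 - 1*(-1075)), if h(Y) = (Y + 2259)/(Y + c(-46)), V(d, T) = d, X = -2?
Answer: -3665/1404 ≈ -2.6104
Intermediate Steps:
c(U) = -2
h(Y) = (2259 + Y)/(-2 + Y) (h(Y) = (Y + 2259)/(Y - 2) = (2259 + Y)/(-2 + Y))
-h(331 - 1*(-1075)) = -(2259 + (331 - 1*(-1075)))/(-2 + (331 - 1*(-1075))) = -(2259 + (331 + 1075))/(-2 + (331 + 1075)) = -(2259 + 1406)/(-2 + 1406) = -3665/1404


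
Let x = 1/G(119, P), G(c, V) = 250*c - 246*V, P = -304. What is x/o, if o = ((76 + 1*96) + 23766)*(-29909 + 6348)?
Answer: -1/58957512390412 ≈ -1.6961e-14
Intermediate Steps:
G(c, V) = -246*V + 250*c
x = 1/104534 (x = 1/(-246*(-304) + 250*119) = 1/(74784 + 29750) = 1/104534 ≈ 9.5663e-6)
o = -564003218 (o = ((76 + 96) + 23766)*(-23561) = (172 + 23766)*(-23561) = 23938*(-23561) = -564003218)
x/o = (1/104534)/(-564003218) = (1/104534)*(-1/564003218) = -1/58957512390412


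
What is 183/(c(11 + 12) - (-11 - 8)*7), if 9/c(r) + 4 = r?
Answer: 3477/2536 ≈ 1.3711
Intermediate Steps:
c(r) = 9/(-4 + r)
183/(c(11 + 12) - (-11 - 8)*7) = 183/(9/(-4 + (11 + 12)) - (-11 - 8)*7) = 183/(9/(-4 + 23) - (-19)*7) = 183/(9/19 - 1*(-133)) = 183/(9*(1/19) + 133) = 183/(9/19 + 133) = 183/(2536/19) = 183*(19/2536) = 3477/2536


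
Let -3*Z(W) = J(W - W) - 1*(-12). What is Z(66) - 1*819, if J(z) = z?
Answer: -823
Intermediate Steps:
Z(W) = -4 (Z(W) = -((W - W) - 1*(-12))/3 = -(0 + 12)/3 = -1/3*12 = -4)
Z(66) - 1*819 = -4 - 1*819 = -4 - 819 = -823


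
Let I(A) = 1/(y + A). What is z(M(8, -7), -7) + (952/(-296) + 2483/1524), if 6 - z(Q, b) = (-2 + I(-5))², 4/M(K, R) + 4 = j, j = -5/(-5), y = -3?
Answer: -92545/902208 ≈ -0.10258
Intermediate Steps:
j = 1 (j = -5*(-⅕) = 1)
I(A) = 1/(-3 + A)
M(K, R) = -4/3 (M(K, R) = 4/(-4 + 1) = 4/(-3) = 4*(-⅓) = -4/3)
z(Q, b) = 95/64 (z(Q, b) = 6 - (-2 + 1/(-3 - 5))² = 6 - (-2 + 1/(-8))² = 6 - (-2 - ⅛)² = 6 - (-17/8)² = 6 - 1*289/64 = 6 - 289/64 = 95/64)
z(M(8, -7), -7) + (952/(-296) + 2483/1524) = 95/64 + (952/(-296) + 2483/1524) = 95/64 + (952*(-1/296) + 2483*(1/1524)) = 95/64 + (-119/37 + 2483/1524) = 95/64 - 89485/56388 = -92545/902208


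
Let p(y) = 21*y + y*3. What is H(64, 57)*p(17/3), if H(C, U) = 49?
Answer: 6664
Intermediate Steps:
p(y) = 24*y (p(y) = 21*y + 3*y = 24*y)
H(64, 57)*p(17/3) = 49*(24*(17/3)) = 49*136 = 6664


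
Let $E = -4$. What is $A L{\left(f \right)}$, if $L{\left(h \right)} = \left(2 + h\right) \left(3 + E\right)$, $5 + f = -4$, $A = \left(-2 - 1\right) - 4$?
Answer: $-49$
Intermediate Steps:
$A = -7$ ($A = -3 - 4 = -7$)
$f = -9$ ($f = -5 - 4 = -9$)
$L{\left(h \right)} = -2 - h$ ($L{\left(h \right)} = \left(2 + h\right) \left(3 - 4\right) = \left(2 + h\right) \left(-1\right) = -2 - h$)
$A L{\left(f \right)} = - 7 \left(-2 - -9\right) = - 7 \left(-2 + 9\right) = \left(-7\right) 7 = -49$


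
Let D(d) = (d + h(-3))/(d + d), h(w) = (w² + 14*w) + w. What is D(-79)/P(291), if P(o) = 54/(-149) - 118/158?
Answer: -17135/26114 ≈ -0.65616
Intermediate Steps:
P(o) = -13057/11771 (P(o) = 54*(-1/149) - 118*1/158 = -54/149 - 59/79 = -13057/11771)
h(w) = w² + 15*w
D(d) = (-36 + d)/(2*d) (D(d) = (d - 3*(15 - 3))/(d + d) = (d - 3*12)/((2*d)) = (d - 36)*(1/(2*d)) = (-36 + d)*(1/(2*d)) = (-36 + d)/(2*d))
D(-79)/P(291) = ((½)*(-36 - 79)/(-79))/(-13057/11771) = ((½)*(-1/79)*(-115))*(-11771/13057) = (115/158)*(-11771/13057) = -17135/26114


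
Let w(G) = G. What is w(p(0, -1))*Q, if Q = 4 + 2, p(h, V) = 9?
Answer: 54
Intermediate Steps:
Q = 6
w(p(0, -1))*Q = 9*6 = 54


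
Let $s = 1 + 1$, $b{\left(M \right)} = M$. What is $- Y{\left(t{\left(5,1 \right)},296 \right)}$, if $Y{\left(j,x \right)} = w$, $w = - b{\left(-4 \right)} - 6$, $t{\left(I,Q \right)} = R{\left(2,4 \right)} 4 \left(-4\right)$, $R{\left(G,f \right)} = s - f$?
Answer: $2$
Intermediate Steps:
$s = 2$
$R{\left(G,f \right)} = 2 - f$
$t{\left(I,Q \right)} = 32$ ($t{\left(I,Q \right)} = \left(2 - 4\right) 4 \left(-4\right) = \left(-2\right) 4 \left(-4\right) = \left(-8\right) \left(-4\right) = 32$)
$w = -2$ ($w = \left(-1\right) \left(-4\right) - 6 = 4 - 6 = -2$)
$Y{\left(j,x \right)} = -2$
$- Y{\left(t{\left(5,1 \right)},296 \right)} = \left(-1\right) \left(-2\right) = 2$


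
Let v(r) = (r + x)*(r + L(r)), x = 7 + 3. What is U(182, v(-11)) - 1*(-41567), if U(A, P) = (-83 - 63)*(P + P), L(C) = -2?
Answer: 37771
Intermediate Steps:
x = 10
v(r) = (-2 + r)*(10 + r) (v(r) = (r + 10)*(r - 2) = (10 + r)*(-2 + r) = (-2 + r)*(10 + r))
U(A, P) = -292*P
U(182, v(-11)) - 1*(-41567) = -292*(-20 + (-11)² + 8*(-11)) - 1*(-41567) = -292*(-20 + 121 - 88) + 41567 = -292*13 + 41567 = -3796 + 41567 = 37771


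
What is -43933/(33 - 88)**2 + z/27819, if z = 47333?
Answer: -98089982/7650225 ≈ -12.822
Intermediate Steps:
-43933/(33 - 88)**2 + z/27819 = -43933/(33 - 88)**2 + 47333/27819 = -43933/((-55)**2) + 47333*(1/27819) = -43933/3025 + 4303/2529 = -98089982/7650225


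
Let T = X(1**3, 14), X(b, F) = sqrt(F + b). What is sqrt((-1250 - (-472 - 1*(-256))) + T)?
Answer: sqrt(-1034 + sqrt(15)) ≈ 32.096*I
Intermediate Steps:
T = sqrt(15) (T = sqrt(14 + 1**3) = sqrt(14 + 1) = sqrt(15) ≈ 3.8730)
sqrt((-1250 - (-472 - 1*(-256))) + T) = sqrt((-1250 - (-472 - 1*(-256))) + sqrt(15)) = sqrt((-1250 - (-472 + 256)) + sqrt(15)) = sqrt((-1250 - 1*(-216)) + sqrt(15)) = sqrt((-1250 + 216) + sqrt(15)) = sqrt(-1034 + sqrt(15))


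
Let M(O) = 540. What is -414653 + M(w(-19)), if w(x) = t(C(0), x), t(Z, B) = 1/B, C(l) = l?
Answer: -414113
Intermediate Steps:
w(x) = 1/x
-414653 + M(w(-19)) = -414653 + 540 = -414113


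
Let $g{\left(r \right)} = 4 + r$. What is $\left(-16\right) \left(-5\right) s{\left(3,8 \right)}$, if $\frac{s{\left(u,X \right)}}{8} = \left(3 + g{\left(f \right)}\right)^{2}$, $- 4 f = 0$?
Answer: $31360$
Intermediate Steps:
$f = 0$ ($f = \left(- \frac{1}{4}\right) 0 = 0$)
$s{\left(u,X \right)} = 392$ ($s{\left(u,X \right)} = 8 \left(3 + \left(4 + 0\right)\right)^{2} = 8 \left(3 + 4\right)^{2} = 8 \cdot 7^{2} = 8 \cdot 49 = 392$)
$\left(-16\right) \left(-5\right) s{\left(3,8 \right)} = \left(-16\right) \left(-5\right) 392 = 80 \cdot 392 = 31360$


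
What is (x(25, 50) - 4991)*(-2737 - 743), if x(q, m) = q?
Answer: 17281680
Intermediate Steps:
(x(25, 50) - 4991)*(-2737 - 743) = (25 - 4991)*(-2737 - 743) = -4966*(-3480) = 17281680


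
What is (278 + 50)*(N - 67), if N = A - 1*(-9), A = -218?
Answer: -90528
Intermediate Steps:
N = -209 (N = -218 - 1*(-9) = -218 + 9 = -209)
(278 + 50)*(N - 67) = (278 + 50)*(-209 - 67) = 328*(-276) = -90528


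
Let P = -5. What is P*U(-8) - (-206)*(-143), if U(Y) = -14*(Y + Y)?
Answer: -30578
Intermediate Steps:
U(Y) = -28*Y
P*U(-8) - (-206)*(-143) = -(-140)*(-8) - (-206)*(-143) = -5*224 - 1*29458 = -1120 - 29458 = -30578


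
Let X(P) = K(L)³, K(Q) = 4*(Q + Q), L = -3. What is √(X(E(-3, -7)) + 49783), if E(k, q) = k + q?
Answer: √35959 ≈ 189.63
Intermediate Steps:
K(Q) = 8*Q (K(Q) = 4*(2*Q) = 8*Q)
X(P) = -13824 (X(P) = (8*(-3))³ = (-24)³ = -13824)
√(X(E(-3, -7)) + 49783) = √(-13824 + 49783) = √35959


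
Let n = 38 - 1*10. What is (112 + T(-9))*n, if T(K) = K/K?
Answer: 3164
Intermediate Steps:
T(K) = 1
n = 28 (n = 38 - 10 = 28)
(112 + T(-9))*n = (112 + 1)*28 = 113*28 = 3164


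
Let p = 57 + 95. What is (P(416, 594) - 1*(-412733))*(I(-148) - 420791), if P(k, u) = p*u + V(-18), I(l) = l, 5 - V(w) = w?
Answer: -211750838316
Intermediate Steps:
V(w) = 5 - w
p = 152
P(k, u) = 23 + 152*u (P(k, u) = 152*u + (5 - 1*(-18)) = 152*u + (5 + 18) = 152*u + 23 = 23 + 152*u)
(P(416, 594) - 1*(-412733))*(I(-148) - 420791) = ((23 + 152*594) - 1*(-412733))*(-148 - 420791) = ((23 + 90288) + 412733)*(-420939) = (90311 + 412733)*(-420939) = 503044*(-420939) = -211750838316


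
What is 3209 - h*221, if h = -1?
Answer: 3430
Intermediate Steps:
3209 - h*221 = 3209 - (-1)*221 = 3209 - 1*(-221) = 3209 + 221 = 3430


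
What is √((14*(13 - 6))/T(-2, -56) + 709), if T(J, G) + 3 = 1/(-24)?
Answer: √3606565/73 ≈ 26.015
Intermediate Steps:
T(J, G) = -73/24 (T(J, G) = -3 + 1/(-24) = -3 - 1/24 = -73/24)
√((14*(13 - 6))/T(-2, -56) + 709) = √((14*(13 - 6))/(-73/24) + 709) = √((14*7)*(-24/73) + 709) = √(98*(-24/73) + 709) = √(-2352/73 + 709) = √(49405/73) = √3606565/73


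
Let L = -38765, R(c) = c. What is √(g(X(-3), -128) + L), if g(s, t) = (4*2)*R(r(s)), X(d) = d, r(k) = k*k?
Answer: I*√38693 ≈ 196.71*I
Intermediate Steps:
r(k) = k²
g(s, t) = 8*s² (g(s, t) = (4*2)*s² = 8*s²)
√(g(X(-3), -128) + L) = √(8*(-3)² - 38765) = √(8*9 - 38765) = √(72 - 38765) = √(-38693) = I*√38693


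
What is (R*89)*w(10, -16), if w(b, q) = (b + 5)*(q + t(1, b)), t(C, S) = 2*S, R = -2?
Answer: -10680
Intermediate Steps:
w(b, q) = (5 + b)*(q + 2*b) (w(b, q) = (b + 5)*(q + 2*b) = (5 + b)*(q + 2*b))
(R*89)*w(10, -16) = (-2*89)*(2*10² + 5*(-16) + 10*10 + 10*(-16)) = -178*(2*100 - 80 + 100 - 160) = -178*(200 - 80 + 100 - 160) = -178*60 = -10680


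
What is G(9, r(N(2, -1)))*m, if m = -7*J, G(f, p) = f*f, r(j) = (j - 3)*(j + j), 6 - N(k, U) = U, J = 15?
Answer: -8505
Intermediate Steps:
N(k, U) = 6 - U
r(j) = 2*j*(-3 + j) (r(j) = (-3 + j)*(2*j) = 2*j*(-3 + j))
G(f, p) = f²
m = -105 (m = -7*15 = -105)
G(9, r(N(2, -1)))*m = 9²*(-105) = 81*(-105) = -8505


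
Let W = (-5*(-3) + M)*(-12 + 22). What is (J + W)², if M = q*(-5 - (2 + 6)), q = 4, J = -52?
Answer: 178084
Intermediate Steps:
M = -52 (M = 4*(-5 - (2 + 6)) = 4*(-5 - 1*8) = 4*(-5 - 8) = 4*(-13) = -52)
W = -370 (W = (-5*(-3) - 52)*(-12 + 22) = (15 - 52)*10 = -37*10 = -370)
(J + W)² = (-52 - 370)² = (-422)² = 178084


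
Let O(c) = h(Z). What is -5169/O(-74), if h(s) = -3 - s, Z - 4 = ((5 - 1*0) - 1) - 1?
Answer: 5169/10 ≈ 516.90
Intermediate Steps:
Z = 7 (Z = 4 + (((5 - 1*0) - 1) - 1) = 4 + (((5 + 0) - 1) - 1) = 4 + ((5 - 1) - 1) = 4 + (4 - 1) = 4 + 3 = 7)
O(c) = -10 (O(c) = -3 - 1*7 = -3 - 7 = -10)
-5169/O(-74) = -5169/(-10) = -5169*(-⅒) = 5169/10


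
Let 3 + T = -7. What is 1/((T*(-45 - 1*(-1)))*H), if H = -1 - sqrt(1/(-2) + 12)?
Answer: 1/4620 - sqrt(46)/9240 ≈ -0.00051757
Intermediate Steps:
T = -10 (T = -3 - 7 = -10)
H = -1 - sqrt(46)/2 (H = -1 - sqrt(-1/2 + 12) = -1 - sqrt(23/2) = -1 - sqrt(46)/2 ≈ -4.3912)
1/((T*(-45 - 1*(-1)))*H) = 1/((-10*(-45 - 1*(-1)))*(-1 - sqrt(46)/2)) = 1/((-10*(-45 + 1))*(-1 - sqrt(46)/2)) = 1/((-10*(-44))*(-1 - sqrt(46)/2)) = 1/(440*(-1 - sqrt(46)/2)) = 1/(-440 - 220*sqrt(46))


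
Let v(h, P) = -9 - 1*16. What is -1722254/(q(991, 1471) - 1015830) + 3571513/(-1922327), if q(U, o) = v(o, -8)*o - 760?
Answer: -41033766017/184082907305 ≈ -0.22291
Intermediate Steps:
v(h, P) = -25 (v(h, P) = -9 - 16 = -25)
q(U, o) = -760 - 25*o (q(U, o) = -25*o - 760 = -760 - 25*o)
-1722254/(q(991, 1471) - 1015830) + 3571513/(-1922327) = -1722254/((-760 - 25*1471) - 1015830) + 3571513/(-1922327) = -1722254/((-760 - 36775) - 1015830) + 3571513*(-1/1922327) = -1722254/(-37535 - 1015830) - 324683/174757 = -1722254/(-1053365) - 324683/174757 = -1722254*(-1/1053365) - 324683/174757 = 1722254/1053365 - 324683/174757 = -41033766017/184082907305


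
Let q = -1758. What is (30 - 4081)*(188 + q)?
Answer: 6360070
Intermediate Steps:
(30 - 4081)*(188 + q) = (30 - 4081)*(188 - 1758) = -4051*(-1570) = 6360070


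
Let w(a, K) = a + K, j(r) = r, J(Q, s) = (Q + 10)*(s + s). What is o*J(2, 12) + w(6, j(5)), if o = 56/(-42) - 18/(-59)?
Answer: -16823/59 ≈ -285.14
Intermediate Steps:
J(Q, s) = 2*s*(10 + Q) (J(Q, s) = (10 + Q)*(2*s) = 2*s*(10 + Q))
w(a, K) = K + a
o = -182/177 (o = 56*(-1/42) - 18*(-1/59) = -4/3 + 18/59 = -182/177 ≈ -1.0282)
o*J(2, 12) + w(6, j(5)) = -364*12*(10 + 2)/177 + (5 + 6) = -364*12*12/177 + 11 = -182/177*288 + 11 = -17472/59 + 11 = -16823/59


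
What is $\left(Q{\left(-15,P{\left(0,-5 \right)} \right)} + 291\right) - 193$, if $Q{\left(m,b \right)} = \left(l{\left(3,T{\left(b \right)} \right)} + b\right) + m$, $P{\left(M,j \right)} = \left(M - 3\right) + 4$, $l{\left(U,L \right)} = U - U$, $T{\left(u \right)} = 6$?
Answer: $84$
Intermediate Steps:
$l{\left(U,L \right)} = 0$
$P{\left(M,j \right)} = 1 + M$ ($P{\left(M,j \right)} = \left(-3 + M\right) + 4 = 1 + M$)
$Q{\left(m,b \right)} = b + m$ ($Q{\left(m,b \right)} = \left(0 + b\right) + m = b + m$)
$\left(Q{\left(-15,P{\left(0,-5 \right)} \right)} + 291\right) - 193 = \left(\left(\left(1 + 0\right) - 15\right) + 291\right) - 193 = \left(\left(1 - 15\right) + 291\right) - 193 = \left(-14 + 291\right) - 193 = 277 - 193 = 84$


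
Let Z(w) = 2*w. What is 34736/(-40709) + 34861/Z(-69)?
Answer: -1423950017/5617842 ≈ -253.47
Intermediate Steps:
34736/(-40709) + 34861/Z(-69) = 34736/(-40709) + 34861/((2*(-69))) = 34736*(-1/40709) + 34861/(-138) = -34736/40709 + 34861*(-1/138) = -34736/40709 - 34861/138 = -1423950017/5617842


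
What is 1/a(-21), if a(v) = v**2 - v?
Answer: 1/462 ≈ 0.0021645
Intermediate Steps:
1/a(-21) = 1/(-21*(-1 - 21)) = 1/(-21*(-22)) = 1/462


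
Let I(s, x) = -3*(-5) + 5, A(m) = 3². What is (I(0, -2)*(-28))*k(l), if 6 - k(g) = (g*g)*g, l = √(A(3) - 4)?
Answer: -3360 + 2800*√5 ≈ 2901.0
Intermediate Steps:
A(m) = 9
I(s, x) = 20 (I(s, x) = 15 + 5 = 20)
l = √5 (l = √(9 - 4) = √5 ≈ 2.2361)
k(g) = 6 - g³ (k(g) = 6 - g*g*g = 6 - g²*g = 6 - g³)
(I(0, -2)*(-28))*k(l) = (20*(-28))*(6 - (√5)³) = -560*(6 - 5*√5) = -3360 + 2800*√5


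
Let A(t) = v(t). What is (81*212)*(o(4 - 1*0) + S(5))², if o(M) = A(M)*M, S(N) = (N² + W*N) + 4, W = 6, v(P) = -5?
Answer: 26118612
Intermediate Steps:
A(t) = -5
S(N) = 4 + N² + 6*N (S(N) = (N² + 6*N) + 4 = 4 + N² + 6*N)
o(M) = -5*M
(81*212)*(o(4 - 1*0) + S(5))² = (81*212)*(-5*(4 - 1*0) + (4 + 5² + 6*5))² = 17172*(-5*(4 + 0) + (4 + 25 + 30))² = 17172*(-5*4 + 59)² = 17172*(-20 + 59)² = 17172*39² = 17172*1521 = 26118612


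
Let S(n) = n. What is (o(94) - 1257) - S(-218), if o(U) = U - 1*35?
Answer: -980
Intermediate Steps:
o(U) = -35 + U (o(U) = U - 35 = -35 + U)
(o(94) - 1257) - S(-218) = ((-35 + 94) - 1257) - 1*(-218) = (59 - 1257) + 218 = -1198 + 218 = -980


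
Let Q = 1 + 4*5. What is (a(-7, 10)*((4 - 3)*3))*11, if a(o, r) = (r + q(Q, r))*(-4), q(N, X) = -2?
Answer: -1056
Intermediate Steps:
Q = 21 (Q = 1 + 20 = 21)
a(o, r) = 8 - 4*r (a(o, r) = (r - 2)*(-4) = (-2 + r)*(-4) = 8 - 4*r)
(a(-7, 10)*((4 - 3)*3))*11 = ((8 - 4*10)*((4 - 3)*3))*11 = ((8 - 40)*(1*3))*11 = -32*3*11 = -96*11 = -1056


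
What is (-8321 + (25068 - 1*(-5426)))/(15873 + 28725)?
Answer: 7391/14866 ≈ 0.49717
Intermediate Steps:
(-8321 + (25068 - 1*(-5426)))/(15873 + 28725) = (-8321 + (25068 + 5426))/44598 = (-8321 + 30494)*(1/44598) = 22173*(1/44598) = 7391/14866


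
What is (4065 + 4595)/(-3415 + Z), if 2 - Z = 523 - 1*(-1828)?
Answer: -2165/1441 ≈ -1.5024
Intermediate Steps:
Z = -2349 (Z = 2 - (523 - 1*(-1828)) = 2 - (523 + 1828) = 2 - 1*2351 = 2 - 2351 = -2349)
(4065 + 4595)/(-3415 + Z) = (4065 + 4595)/(-3415 - 2349) = 8660/(-5764) = 8660*(-1/5764) = -2165/1441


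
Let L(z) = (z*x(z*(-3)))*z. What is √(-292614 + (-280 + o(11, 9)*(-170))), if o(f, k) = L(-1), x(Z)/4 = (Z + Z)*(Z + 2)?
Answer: I*√313294 ≈ 559.73*I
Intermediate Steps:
x(Z) = 8*Z*(2 + Z) (x(Z) = 4*((Z + Z)*(Z + 2)) = 4*((2*Z)*(2 + Z)) = 4*(2*Z*(2 + Z)) = 8*Z*(2 + Z))
L(z) = -24*z³*(2 - 3*z) (L(z) = (z*(8*(z*(-3))*(2 + z*(-3))))*z = (z*(8*(-3*z)*(2 - 3*z)))*z = (z*(-24*z*(2 - 3*z)))*z = (-24*z²*(2 - 3*z))*z = -24*z³*(2 - 3*z))
o(f, k) = 120 (o(f, k) = (-1)³*(-48 + 72*(-1)) = -(-48 - 72) = -1*(-120) = 120)
√(-292614 + (-280 + o(11, 9)*(-170))) = √(-292614 + (-280 + 120*(-170))) = √(-292614 + (-280 - 20400)) = √(-292614 - 20680) = √(-313294) = I*√313294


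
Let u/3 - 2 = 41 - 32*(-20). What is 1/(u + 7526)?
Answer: 1/9575 ≈ 0.00010444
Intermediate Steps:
u = 2049 (u = 6 + 3*(41 - 32*(-20)) = 6 + 3*(41 + 640) = 6 + 3*681 = 6 + 2043 = 2049)
1/(u + 7526) = 1/(2049 + 7526) = 1/9575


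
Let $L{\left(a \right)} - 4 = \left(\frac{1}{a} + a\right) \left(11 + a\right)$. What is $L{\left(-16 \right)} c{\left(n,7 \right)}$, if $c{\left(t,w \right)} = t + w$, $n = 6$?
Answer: $\frac{17537}{16} \approx 1096.1$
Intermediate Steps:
$L{\left(a \right)} = 4 + \left(11 + a\right) \left(a + \frac{1}{a}\right)$ ($L{\left(a \right)} = 4 + \left(\frac{1}{a} + a\right) \left(11 + a\right) = 4 + \left(a + \frac{1}{a}\right) \left(11 + a\right) = 4 + \left(11 + a\right) \left(a + \frac{1}{a}\right)$)
$L{\left(-16 \right)} c{\left(n,7 \right)} = \left(5 + \left(-16\right)^{2} + 11 \left(-16\right) + \frac{11}{-16}\right) \left(6 + 7\right) = \left(5 + 256 - 176 + 11 \left(- \frac{1}{16}\right)\right) 13 = \left(5 + 256 - 176 - \frac{11}{16}\right) 13 = \frac{1349}{16} \cdot 13 = \frac{17537}{16}$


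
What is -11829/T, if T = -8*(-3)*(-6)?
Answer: 3943/48 ≈ 82.146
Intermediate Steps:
T = -144 (T = 24*(-6) = -144)
-11829/T = -11829/(-144) = -11829*(-1/144) = 3943/48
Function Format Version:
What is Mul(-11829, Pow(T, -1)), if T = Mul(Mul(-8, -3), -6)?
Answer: Rational(3943, 48) ≈ 82.146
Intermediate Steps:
T = -144 (T = Mul(24, -6) = -144)
Mul(-11829, Pow(T, -1)) = Mul(-11829, Pow(-144, -1)) = Mul(-11829, Rational(-1, 144)) = Rational(3943, 48)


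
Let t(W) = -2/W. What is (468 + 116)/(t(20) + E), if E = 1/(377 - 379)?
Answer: -2920/3 ≈ -973.33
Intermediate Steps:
E = -1/2 (E = 1/(-2) = -1/2 ≈ -0.50000)
(468 + 116)/(t(20) + E) = (468 + 116)/(-2/20 - 1/2) = 584/(-2*1/20 - 1/2) = 584/(-1/10 - 1/2) = 584/(-3/5) = 584*(-5/3) = -2920/3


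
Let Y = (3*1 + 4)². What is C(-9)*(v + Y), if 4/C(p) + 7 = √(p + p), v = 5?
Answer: -1512/67 - 648*I*√2/67 ≈ -22.567 - 13.678*I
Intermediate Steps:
C(p) = 4/(-7 + √2*√p) (C(p) = 4/(-7 + √(p + p)) = 4/(-7 + √(2*p)) = 4/(-7 + √2*√p))
Y = 49 (Y = (3 + 4)² = 7² = 49)
C(-9)*(v + Y) = (4/(-7 + √2*√(-9)))*(5 + 49) = (4/(-7 + √2*(3*I)))*54 = (4/(-7 + 3*I*√2))*54 = 216/(-7 + 3*I*√2)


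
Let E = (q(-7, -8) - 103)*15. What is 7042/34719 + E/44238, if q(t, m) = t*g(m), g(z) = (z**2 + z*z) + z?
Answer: -59858753/511966374 ≈ -0.11692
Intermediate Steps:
g(z) = z + 2*z**2 (g(z) = (z**2 + z**2) + z = 2*z**2 + z = z + 2*z**2)
q(t, m) = m*t*(1 + 2*m) (q(t, m) = t*(m*(1 + 2*m)) = m*t*(1 + 2*m))
E = -14145 (E = (-8*(-7)*(1 + 2*(-8)) - 103)*15 = (-8*(-7)*(1 - 16) - 103)*15 = (-8*(-7)*(-15) - 103)*15 = (-840 - 103)*15 = -943*15 = -14145)
7042/34719 + E/44238 = 7042/34719 - 14145/44238 = 7042*(1/34719) - 14145*1/44238 = 7042/34719 - 4715/14746 = -59858753/511966374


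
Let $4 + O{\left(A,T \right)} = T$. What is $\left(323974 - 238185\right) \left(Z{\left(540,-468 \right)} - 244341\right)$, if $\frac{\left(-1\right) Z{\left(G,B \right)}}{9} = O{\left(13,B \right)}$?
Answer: $-20597338377$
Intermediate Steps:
$O{\left(A,T \right)} = -4 + T$
$Z{\left(G,B \right)} = 36 - 9 B$ ($Z{\left(G,B \right)} = - 9 \left(-4 + B\right) = 36 - 9 B$)
$\left(323974 - 238185\right) \left(Z{\left(540,-468 \right)} - 244341\right) = \left(323974 - 238185\right) \left(\left(36 - -4212\right) - 244341\right) = 85789 \left(\left(36 + 4212\right) - 244341\right) = 85789 \left(4248 - 244341\right) = 85789 \left(-240093\right) = -20597338377$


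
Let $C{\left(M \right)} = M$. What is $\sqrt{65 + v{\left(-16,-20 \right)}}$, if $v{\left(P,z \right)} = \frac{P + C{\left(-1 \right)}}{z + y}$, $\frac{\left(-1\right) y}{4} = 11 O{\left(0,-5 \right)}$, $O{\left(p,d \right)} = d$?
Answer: $\frac{\sqrt{25966}}{20} \approx 8.057$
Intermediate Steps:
$y = 220$ ($y = - 4 \cdot 11 \left(-5\right) = \left(-4\right) \left(-55\right) = 220$)
$v{\left(P,z \right)} = \frac{-1 + P}{220 + z}$ ($v{\left(P,z \right)} = \frac{P - 1}{z + 220} = \frac{-1 + P}{220 + z}$)
$\sqrt{65 + v{\left(-16,-20 \right)}} = \sqrt{65 + \frac{-1 - 16}{220 - 20}} = \sqrt{65 + \frac{1}{200} \left(-17\right)} = \sqrt{65 - \frac{17}{200}} = \sqrt{\frac{12983}{200}} = \frac{\sqrt{25966}}{20}$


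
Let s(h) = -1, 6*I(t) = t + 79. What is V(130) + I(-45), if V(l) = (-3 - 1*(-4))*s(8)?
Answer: 14/3 ≈ 4.6667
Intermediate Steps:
I(t) = 79/6 + t/6 (I(t) = (t + 79)/6 = (79 + t)/6 = 79/6 + t/6)
V(l) = -1 (V(l) = (-3 - 1*(-4))*(-1) = (-3 + 4)*(-1) = 1*(-1) = -1)
V(130) + I(-45) = -1 + (79/6 + (⅙)*(-45)) = -1 + (79/6 - 15/2) = -1 + 17/3 = 14/3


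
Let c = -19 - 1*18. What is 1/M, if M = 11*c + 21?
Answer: -1/386 ≈ -0.0025907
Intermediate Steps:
c = -37 (c = -19 - 18 = -37)
M = -386 (M = 11*(-37) + 21 = -407 + 21 = -386)
1/M = 1/(-386) = -1/386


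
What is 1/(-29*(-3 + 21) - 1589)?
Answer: -1/2111 ≈ -0.00047371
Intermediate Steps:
1/(-29*(-3 + 21) - 1589) = 1/(-29*18 - 1589) = 1/(-522 - 1589) = 1/(-2111) = -1/2111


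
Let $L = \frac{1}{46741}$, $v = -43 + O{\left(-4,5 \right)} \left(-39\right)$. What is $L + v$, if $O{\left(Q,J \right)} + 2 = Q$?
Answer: $\frac{8927532}{46741} \approx 191.0$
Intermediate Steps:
$O{\left(Q,J \right)} = -2 + Q$
$v = 191$ ($v = -43 + \left(-2 - 4\right) \left(-39\right) = -43 - -234 = -43 + 234 = 191$)
$L = \frac{1}{46741} \approx 2.1394 \cdot 10^{-5}$
$L + v = \frac{1}{46741} + 191 = \frac{8927532}{46741}$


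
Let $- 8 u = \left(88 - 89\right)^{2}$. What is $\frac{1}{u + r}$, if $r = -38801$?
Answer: $- \frac{8}{310409} \approx -2.5772 \cdot 10^{-5}$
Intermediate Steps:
$u = - \frac{1}{8}$ ($u = - \frac{\left(88 - 89\right)^{2}}{8} = - \frac{\left(-1\right)^{2}}{8} = \left(- \frac{1}{8}\right) 1 = - \frac{1}{8} \approx -0.125$)
$\frac{1}{u + r} = \frac{1}{- \frac{1}{8} - 38801} = \frac{1}{- \frac{310409}{8}} = - \frac{8}{310409}$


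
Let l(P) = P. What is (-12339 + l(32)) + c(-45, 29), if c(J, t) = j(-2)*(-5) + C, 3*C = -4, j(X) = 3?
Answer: -36970/3 ≈ -12323.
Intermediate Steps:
C = -4/3 (C = (⅓)*(-4) = -4/3 ≈ -1.3333)
c(J, t) = -49/3 (c(J, t) = 3*(-5) - 4/3 = -15 - 4/3 = -49/3)
(-12339 + l(32)) + c(-45, 29) = (-12339 + 32) - 49/3 = -12307 - 49/3 = -36970/3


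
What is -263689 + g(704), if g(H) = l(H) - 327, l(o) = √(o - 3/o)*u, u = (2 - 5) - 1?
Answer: -264016 - √5451743/22 ≈ -2.6412e+5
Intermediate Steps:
u = -4 (u = -3 - 1 = -4)
l(o) = -4*√(o - 3/o) (l(o) = √(o - 3/o)*(-4) = -4*√(o - 3/o))
g(H) = -327 - 4*√(H - 3/H) (g(H) = -4*√(H - 3/H) - 327 = -327 - 4*√(H - 3/H))
-263689 + g(704) = -263689 + (-327 - 4*√(704 - 3/704)) = -263689 + (-327 - √5451743/22) = -264016 - √5451743/22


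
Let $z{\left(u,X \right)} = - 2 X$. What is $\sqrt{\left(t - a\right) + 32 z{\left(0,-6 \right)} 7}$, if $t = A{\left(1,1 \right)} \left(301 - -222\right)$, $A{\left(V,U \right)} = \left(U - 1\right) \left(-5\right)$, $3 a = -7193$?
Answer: $\frac{\sqrt{45771}}{3} \approx 71.314$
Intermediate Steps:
$a = - \frac{7193}{3}$ ($a = \frac{1}{3} \left(-7193\right) = - \frac{7193}{3} \approx -2397.7$)
$A{\left(V,U \right)} = 5 - 5 U$ ($A{\left(V,U \right)} = \left(-1 + U\right) \left(-5\right) = 5 - 5 U$)
$t = 0$ ($t = \left(5 - 5\right) \left(301 - -222\right) = \left(5 - 5\right) \left(301 + 222\right) = 0 \cdot 523 = 0$)
$\sqrt{\left(t - a\right) + 32 z{\left(0,-6 \right)} 7} = \sqrt{\left(0 - - \frac{7193}{3}\right) + 32 \left(\left(-2\right) \left(-6\right)\right) 7} = \sqrt{\left(0 + \frac{7193}{3}\right) + 32 \cdot 12 \cdot 7} = \sqrt{\frac{7193}{3} + 384 \cdot 7} = \sqrt{\frac{7193}{3} + 2688} = \sqrt{\frac{15257}{3}} = \frac{\sqrt{45771}}{3}$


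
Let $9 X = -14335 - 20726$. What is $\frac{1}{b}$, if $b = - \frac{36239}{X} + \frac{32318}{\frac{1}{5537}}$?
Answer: $\frac{377}{67462180289} \approx 5.5883 \cdot 10^{-9}$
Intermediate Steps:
$X = - \frac{11687}{3}$ ($X = \frac{-14335 - 20726}{9} = \frac{1}{9} \left(-35061\right) = - \frac{11687}{3} \approx -3895.7$)
$b = \frac{67462180289}{377}$ ($b = - \frac{36239}{- \frac{11687}{3}} + \frac{32318}{\frac{1}{5537}} = \left(-36239\right) \left(- \frac{3}{11687}\right) + 32318 \frac{1}{\frac{1}{5537}} = \frac{3507}{377} + 32318 \cdot 5537 = \frac{3507}{377} + 178944766 = \frac{67462180289}{377} \approx 1.7894 \cdot 10^{8}$)
$\frac{1}{b} = \frac{1}{\frac{67462180289}{377}} = \frac{377}{67462180289}$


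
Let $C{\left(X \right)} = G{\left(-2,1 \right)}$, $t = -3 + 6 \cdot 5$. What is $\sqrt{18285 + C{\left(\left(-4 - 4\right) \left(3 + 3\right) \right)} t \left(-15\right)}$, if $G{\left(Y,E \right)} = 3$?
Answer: $\sqrt{17070} \approx 130.65$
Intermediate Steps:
$t = 27$ ($t = -3 + 30 = 27$)
$C{\left(X \right)} = 3$
$\sqrt{18285 + C{\left(\left(-4 - 4\right) \left(3 + 3\right) \right)} t \left(-15\right)} = \sqrt{18285 + 3 \cdot 27 \left(-15\right)} = \sqrt{18285 + 81 \left(-15\right)} = \sqrt{18285 - 1215} = \sqrt{17070}$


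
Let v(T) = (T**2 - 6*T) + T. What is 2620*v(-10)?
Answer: 393000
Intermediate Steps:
v(T) = T**2 - 5*T
2620*v(-10) = 2620*(-10*(-5 - 10)) = 2620*(-10*(-15)) = 2620*150 = 393000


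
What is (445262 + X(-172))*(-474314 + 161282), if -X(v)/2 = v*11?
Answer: -140565767472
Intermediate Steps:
X(v) = -22*v (X(v) = -2*v*11 = -22*v)
(445262 + X(-172))*(-474314 + 161282) = (445262 - 22*(-172))*(-474314 + 161282) = (445262 + 3784)*(-313032) = 449046*(-313032) = -140565767472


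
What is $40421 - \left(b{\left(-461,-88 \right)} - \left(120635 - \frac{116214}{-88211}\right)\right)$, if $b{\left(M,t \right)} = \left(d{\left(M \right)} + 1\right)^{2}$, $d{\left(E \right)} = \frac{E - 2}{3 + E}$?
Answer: $\frac{2980047993734069}{18503492204} \approx 1.6105 \cdot 10^{5}$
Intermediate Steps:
$d{\left(E \right)} = \frac{-2 + E}{3 + E}$
$b{\left(M,t \right)} = \left(1 + \frac{-2 + M}{3 + M}\right)^{2}$ ($b{\left(M,t \right)} = \left(\frac{-2 + M}{3 + M} + 1\right)^{2} = \left(1 + \frac{-2 + M}{3 + M}\right)^{2}$)
$40421 - \left(b{\left(-461,-88 \right)} - \left(120635 - \frac{116214}{-88211}\right)\right) = 40421 - \left(\frac{\left(1 + 2 \left(-461\right)\right)^{2}}{\left(3 - 461\right)^{2}} - \left(120635 - \frac{116214}{-88211}\right)\right) = 40421 - \left(\frac{\left(1 - 922\right)^{2}}{209764} + \left(116214 \left(- \frac{1}{88211}\right) - 120635\right)\right) = 40421 - \left(\left(-921\right)^{2} \cdot \frac{1}{209764} - \frac{10641450199}{88211}\right) = 40421 - \left(848241 \cdot \frac{1}{209764} - \frac{10641450199}{88211}\right) = 40421 - \left(\frac{848241}{209764} - \frac{10641450199}{88211}\right) = 40421 - - \frac{2232118335356185}{18503492204} = 40421 + \frac{2232118335356185}{18503492204} = \frac{2980047993734069}{18503492204}$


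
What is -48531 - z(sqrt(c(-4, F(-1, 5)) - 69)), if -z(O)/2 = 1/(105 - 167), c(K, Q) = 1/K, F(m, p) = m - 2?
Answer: -1504462/31 ≈ -48531.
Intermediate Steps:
F(m, p) = -2 + m
z(O) = 1/31 (z(O) = -2/(105 - 167) = -2/(-62) = -2*(-1/62) = 1/31)
-48531 - z(sqrt(c(-4, F(-1, 5)) - 69)) = -48531 - 1*1/31 = -48531 - 1/31 = -1504462/31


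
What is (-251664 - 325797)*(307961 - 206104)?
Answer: -58818445077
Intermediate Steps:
(-251664 - 325797)*(307961 - 206104) = -577461*101857 = -58818445077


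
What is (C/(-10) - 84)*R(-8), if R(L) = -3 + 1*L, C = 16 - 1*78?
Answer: 4279/5 ≈ 855.80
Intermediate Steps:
C = -62 (C = 16 - 78 = -62)
R(L) = -3 + L
(C/(-10) - 84)*R(-8) = (-62/(-10) - 84)*(-3 - 8) = (-62*(-⅒) - 84)*(-11) = (31/5 - 84)*(-11) = -389/5*(-11) = 4279/5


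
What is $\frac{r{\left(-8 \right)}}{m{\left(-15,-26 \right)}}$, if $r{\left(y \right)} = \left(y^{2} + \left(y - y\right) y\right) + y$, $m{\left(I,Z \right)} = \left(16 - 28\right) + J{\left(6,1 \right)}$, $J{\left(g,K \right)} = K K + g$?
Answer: $- \frac{56}{5} \approx -11.2$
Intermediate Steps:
$J{\left(g,K \right)} = g + K^{2}$ ($J{\left(g,K \right)} = K^{2} + g = g + K^{2}$)
$m{\left(I,Z \right)} = -5$ ($m{\left(I,Z \right)} = \left(16 - 28\right) + \left(6 + 1^{2}\right) = -12 + \left(6 + 1\right) = -12 + 7 = -5$)
$r{\left(y \right)} = y + y^{2}$ ($r{\left(y \right)} = \left(y^{2} + 0 y\right) + y = \left(y^{2} + 0\right) + y = y^{2} + y = y + y^{2}$)
$\frac{r{\left(-8 \right)}}{m{\left(-15,-26 \right)}} = \frac{\left(-8\right) \left(1 - 8\right)}{-5} = \left(-8\right) \left(-7\right) \left(- \frac{1}{5}\right) = 56 \left(- \frac{1}{5}\right) = - \frac{56}{5}$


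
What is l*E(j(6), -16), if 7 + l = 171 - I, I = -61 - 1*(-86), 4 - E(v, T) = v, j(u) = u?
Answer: -278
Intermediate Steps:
E(v, T) = 4 - v
I = 25 (I = -61 + 86 = 25)
l = 139 (l = -7 + (171 - 1*25) = -7 + (171 - 25) = -7 + 146 = 139)
l*E(j(6), -16) = 139*(4 - 1*6) = 139*(4 - 6) = 139*(-2) = -278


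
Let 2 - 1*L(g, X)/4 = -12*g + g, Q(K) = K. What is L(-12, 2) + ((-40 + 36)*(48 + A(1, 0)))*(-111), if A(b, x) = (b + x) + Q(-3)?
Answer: 19904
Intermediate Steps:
A(b, x) = -3 + b + x (A(b, x) = (b + x) - 3 = -3 + b + x)
L(g, X) = 8 + 44*g (L(g, X) = 8 - 4*(-12*g + g) = 8 - (-44)*g = 8 + 44*g)
L(-12, 2) + ((-40 + 36)*(48 + A(1, 0)))*(-111) = (8 + 44*(-12)) + ((-40 + 36)*(48 + (-3 + 1 + 0)))*(-111) = (8 - 528) - 4*(48 - 2)*(-111) = -520 - 4*46*(-111) = -520 - 184*(-111) = -520 + 20424 = 19904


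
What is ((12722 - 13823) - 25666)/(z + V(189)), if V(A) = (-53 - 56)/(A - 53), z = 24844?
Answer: -3640312/3378675 ≈ -1.0774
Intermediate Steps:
V(A) = -109/(-53 + A)
((12722 - 13823) - 25666)/(z + V(189)) = ((12722 - 13823) - 25666)/(24844 - 109/(-53 + 189)) = (-1101 - 25666)/(24844 - 109/136) = -26767/(24844 - 109*1/136) = -26767/(24844 - 109/136) = -26767/3378675/136 = -26767*136/3378675 = -3640312/3378675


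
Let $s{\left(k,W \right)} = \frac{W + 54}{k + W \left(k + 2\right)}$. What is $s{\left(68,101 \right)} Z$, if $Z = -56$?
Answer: $- \frac{4340}{3569} \approx -1.216$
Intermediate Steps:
$s{\left(k,W \right)} = \frac{54 + W}{k + W \left(2 + k\right)}$
$s{\left(68,101 \right)} Z = \frac{54 + 101}{68 + 2 \cdot 101 + 101 \cdot 68} \left(-56\right) = \frac{1}{68 + 202 + 6868} \cdot 155 \left(-56\right) = \frac{1}{7138} \cdot 155 \left(-56\right) = \frac{155}{7138} \left(-56\right) = - \frac{4340}{3569}$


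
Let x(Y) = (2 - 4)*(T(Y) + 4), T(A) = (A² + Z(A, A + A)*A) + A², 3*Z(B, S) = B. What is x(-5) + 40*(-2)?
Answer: -614/3 ≈ -204.67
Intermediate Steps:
Z(B, S) = B/3
T(A) = 7*A²/3 (T(A) = (A² + (A/3)*A) + A² = (A² + A²/3) + A² = 4*A²/3 + A² = 7*A²/3)
x(Y) = -8 - 14*Y²/3 (x(Y) = (2 - 4)*(7*Y²/3 + 4) = -2*(4 + 7*Y²/3) = -8 - 14*Y²/3)
x(-5) + 40*(-2) = (-8 - 14/3*(-5)²) + 40*(-2) = (-8 - 14/3*25) - 80 = (-8 - 350/3) - 80 = -374/3 - 80 = -614/3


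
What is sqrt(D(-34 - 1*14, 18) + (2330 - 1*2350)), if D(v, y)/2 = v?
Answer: 2*I*sqrt(29) ≈ 10.77*I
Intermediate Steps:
D(v, y) = 2*v
sqrt(D(-34 - 1*14, 18) + (2330 - 1*2350)) = sqrt(2*(-34 - 1*14) + (2330 - 1*2350)) = sqrt(2*(-34 - 14) + (2330 - 2350)) = sqrt(2*(-48) - 20) = sqrt(-96 - 20) = sqrt(-116) = 2*I*sqrt(29)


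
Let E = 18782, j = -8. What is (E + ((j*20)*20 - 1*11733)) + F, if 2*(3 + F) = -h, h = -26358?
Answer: 17025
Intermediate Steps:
F = 13176 (F = -3 + (-1*(-26358))/2 = -3 + (½)*26358 = -3 + 13179 = 13176)
(E + ((j*20)*20 - 1*11733)) + F = (18782 + (-8*20*20 - 1*11733)) + 13176 = (18782 + (-160*20 - 11733)) + 13176 = (18782 + (-3200 - 11733)) + 13176 = (18782 - 14933) + 13176 = 3849 + 13176 = 17025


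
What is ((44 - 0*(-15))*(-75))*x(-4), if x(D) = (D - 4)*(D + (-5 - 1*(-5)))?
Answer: -105600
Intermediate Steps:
x(D) = D*(-4 + D) (x(D) = (-4 + D)*(D + (-5 + 5)) = (-4 + D)*(D + 0) = (-4 + D)*D = D*(-4 + D))
((44 - 0*(-15))*(-75))*x(-4) = ((44 - 0*(-15))*(-75))*(-4*(-4 - 4)) = ((44 - 1*0)*(-75))*(-4*(-8)) = ((44 + 0)*(-75))*32 = (44*(-75))*32 = -3300*32 = -105600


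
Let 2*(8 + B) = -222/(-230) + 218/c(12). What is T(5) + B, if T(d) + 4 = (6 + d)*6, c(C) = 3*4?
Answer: 87721/1380 ≈ 63.566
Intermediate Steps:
c(C) = 12
T(d) = 32 + 6*d (T(d) = -4 + (6 + d)*6 = -4 + (36 + 6*d) = 32 + 6*d)
B = 2161/1380 (B = -8 + (-222/(-230) + 218/12)/2 = -8 + (-222*(-1/230) + 218*(1/12))/2 = -8 + (111/115 + 109/6)/2 = -8 + (1/2)*(13201/690) = -8 + 13201/1380 = 2161/1380 ≈ 1.5659)
T(5) + B = (32 + 6*5) + 2161/1380 = (32 + 30) + 2161/1380 = 62 + 2161/1380 = 87721/1380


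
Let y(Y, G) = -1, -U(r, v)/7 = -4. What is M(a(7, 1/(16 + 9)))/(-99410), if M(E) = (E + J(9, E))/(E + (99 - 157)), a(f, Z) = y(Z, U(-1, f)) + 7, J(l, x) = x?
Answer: 3/1292330 ≈ 2.3214e-6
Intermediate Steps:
U(r, v) = 28 (U(r, v) = -7*(-4) = 28)
a(f, Z) = 6 (a(f, Z) = -1 + 7 = 6)
M(E) = 2*E/(-58 + E) (M(E) = (E + E)/(E + (99 - 157)) = (2*E)/(E - 58) = (2*E)/(-58 + E) = 2*E/(-58 + E))
M(a(7, 1/(16 + 9)))/(-99410) = (2*6/(-58 + 6))/(-99410) = (2*6/(-52))*(-1/99410) = (2*6*(-1/52))*(-1/99410) = -3/13*(-1/99410) = 3/1292330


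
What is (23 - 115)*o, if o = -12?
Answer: 1104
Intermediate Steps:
(23 - 115)*o = (23 - 115)*(-12) = -92*(-12) = 1104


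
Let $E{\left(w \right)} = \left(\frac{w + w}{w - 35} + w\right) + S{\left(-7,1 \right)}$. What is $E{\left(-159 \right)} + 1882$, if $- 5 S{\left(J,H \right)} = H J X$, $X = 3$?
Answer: $\frac{838487}{485} \approx 1728.8$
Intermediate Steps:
$S{\left(J,H \right)} = - \frac{3 H J}{5}$ ($S{\left(J,H \right)} = - \frac{H J 3}{5} = - \frac{3 H J}{5}$)
$E{\left(w \right)} = \frac{21}{5} + w + \frac{2 w}{-35 + w}$ ($E{\left(w \right)} = \left(\frac{w + w}{w - 35} + w\right) - \frac{3}{5} \left(-7\right) = \left(\frac{2 w}{-35 + w} + w\right) + \frac{21}{5} = \left(w + \frac{2 w}{-35 + w}\right) + \frac{21}{5} = \frac{21}{5} + w + \frac{2 w}{-35 + w}$)
$E{\left(-159 \right)} + 1882 = \frac{-147 + \left(-159\right)^{2} - - \frac{22896}{5}}{-35 - 159} + 1882 = \frac{-147 + 25281 + \frac{22896}{5}}{-194} + 1882 = \left(- \frac{1}{194}\right) \frac{148566}{5} + 1882 = - \frac{74283}{485} + 1882 = \frac{838487}{485}$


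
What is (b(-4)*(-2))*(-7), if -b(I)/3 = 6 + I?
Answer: -84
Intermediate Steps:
b(I) = -18 - 3*I (b(I) = -3*(6 + I) = -18 - 3*I)
(b(-4)*(-2))*(-7) = ((-18 - 3*(-4))*(-2))*(-7) = ((-18 + 12)*(-2))*(-7) = -6*(-2)*(-7) = 12*(-7) = -84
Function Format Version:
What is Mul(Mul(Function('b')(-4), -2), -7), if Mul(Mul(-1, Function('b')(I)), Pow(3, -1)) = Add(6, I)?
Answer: -84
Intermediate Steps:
Function('b')(I) = Add(-18, Mul(-3, I)) (Function('b')(I) = Mul(-3, Add(6, I)) = Add(-18, Mul(-3, I)))
Mul(Mul(Function('b')(-4), -2), -7) = Mul(Mul(Add(-18, Mul(-3, -4)), -2), -7) = Mul(Mul(Add(-18, 12), -2), -7) = Mul(Mul(-6, -2), -7) = Mul(12, -7) = -84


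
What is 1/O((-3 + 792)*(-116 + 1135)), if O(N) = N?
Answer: 1/803991 ≈ 1.2438e-6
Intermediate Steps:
1/O((-3 + 792)*(-116 + 1135)) = 1/((-3 + 792)*(-116 + 1135)) = 1/(789*1019) = 1/803991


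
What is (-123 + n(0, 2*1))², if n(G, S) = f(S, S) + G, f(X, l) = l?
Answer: 14641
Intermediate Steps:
n(G, S) = G + S (n(G, S) = S + G = G + S)
(-123 + n(0, 2*1))² = (-123 + (0 + 2*1))² = (-123 + (0 + 2))² = (-123 + 2)² = (-121)² = 14641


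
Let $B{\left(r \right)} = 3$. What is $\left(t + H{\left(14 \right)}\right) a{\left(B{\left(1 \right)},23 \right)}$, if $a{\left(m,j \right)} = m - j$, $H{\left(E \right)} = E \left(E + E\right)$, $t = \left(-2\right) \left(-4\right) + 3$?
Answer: $-8060$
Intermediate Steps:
$t = 11$ ($t = 8 + 3 = 11$)
$H{\left(E \right)} = 2 E^{2}$ ($H{\left(E \right)} = E 2 E = 2 E^{2}$)
$\left(t + H{\left(14 \right)}\right) a{\left(B{\left(1 \right)},23 \right)} = \left(11 + 2 \cdot 14^{2}\right) \left(3 - 23\right) = \left(11 + 2 \cdot 196\right) \left(3 - 23\right) = \left(11 + 392\right) \left(-20\right) = 403 \left(-20\right) = -8060$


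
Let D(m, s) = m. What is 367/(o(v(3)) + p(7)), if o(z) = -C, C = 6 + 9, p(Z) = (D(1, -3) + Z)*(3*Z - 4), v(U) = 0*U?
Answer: 367/121 ≈ 3.0331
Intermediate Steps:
v(U) = 0
p(Z) = (1 + Z)*(-4 + 3*Z) (p(Z) = (1 + Z)*(3*Z - 4) = (1 + Z)*(-4 + 3*Z))
C = 15
o(z) = -15 (o(z) = -1*15 = -15)
367/(o(v(3)) + p(7)) = 367/(-15 + (-4 - 1*7 + 3*7**2)) = 367/(-15 + (-4 - 7 + 3*49)) = 367/(-15 + (-4 - 7 + 147)) = 367/(-15 + 136) = 367/121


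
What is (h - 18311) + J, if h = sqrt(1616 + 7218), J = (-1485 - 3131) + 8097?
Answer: -14830 + sqrt(8834) ≈ -14736.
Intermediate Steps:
J = 3481 (J = -4616 + 8097 = 3481)
h = sqrt(8834) ≈ 93.989
(h - 18311) + J = (sqrt(8834) - 18311) + 3481 = (-18311 + sqrt(8834)) + 3481 = -14830 + sqrt(8834)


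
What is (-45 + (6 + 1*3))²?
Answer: 1296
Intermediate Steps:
(-45 + (6 + 1*3))² = (-45 + (6 + 3))² = (-45 + 9)² = (-36)² = 1296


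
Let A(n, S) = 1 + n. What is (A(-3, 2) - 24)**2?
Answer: 676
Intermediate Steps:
(A(-3, 2) - 24)**2 = ((1 - 3) - 24)**2 = (-2 - 24)**2 = (-26)**2 = 676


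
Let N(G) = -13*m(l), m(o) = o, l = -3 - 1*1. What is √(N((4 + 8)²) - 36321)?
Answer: I*√36269 ≈ 190.44*I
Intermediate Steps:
l = -4 (l = -3 - 1 = -4)
N(G) = 52 (N(G) = -13*(-4) = 52)
√(N((4 + 8)²) - 36321) = √(52 - 36321) = √(-36269) = I*√36269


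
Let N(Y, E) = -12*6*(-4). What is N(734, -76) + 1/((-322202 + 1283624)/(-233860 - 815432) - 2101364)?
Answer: 105837378819198/367490899285 ≈ 288.00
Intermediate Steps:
N(Y, E) = 288 (N(Y, E) = -72*(-4) = 288)
N(734, -76) + 1/((-322202 + 1283624)/(-233860 - 815432) - 2101364) = 288 + 1/((-322202 + 1283624)/(-233860 - 815432) - 2101364) = 288 + 1/(961422/(-1049292) - 2101364) = 288 + 1/(961422*(-1/1049292) - 2101364) = 288 + 1/(-160237/174882 - 2101364) = 288 + 1/(-367490899285/174882) = 288 - 174882/367490899285 = 105837378819198/367490899285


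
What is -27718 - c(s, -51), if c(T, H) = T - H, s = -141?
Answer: -27628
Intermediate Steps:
-27718 - c(s, -51) = -27718 - (-141 - 1*(-51)) = -27718 - (-141 + 51) = -27718 - 1*(-90) = -27718 + 90 = -27628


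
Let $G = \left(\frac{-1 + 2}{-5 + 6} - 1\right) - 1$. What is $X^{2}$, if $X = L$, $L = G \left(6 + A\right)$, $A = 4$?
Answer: $100$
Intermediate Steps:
$G = -1$ ($G = \left(1 \cdot 1^{-1} - 1\right) - 1 = \left(1 \cdot 1 - 1\right) - 1 = \left(1 - 1\right) - 1 = 0 - 1 = -1$)
$L = -10$ ($L = - (6 + 4) = \left(-1\right) 10 = -10$)
$X = -10$
$X^{2} = \left(-10\right)^{2} = 100$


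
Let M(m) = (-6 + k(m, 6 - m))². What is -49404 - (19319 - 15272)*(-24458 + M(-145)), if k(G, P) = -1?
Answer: 98733819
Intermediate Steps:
M(m) = 49 (M(m) = (-6 - 1)² = (-7)² = 49)
-49404 - (19319 - 15272)*(-24458 + M(-145)) = -49404 - (19319 - 15272)*(-24458 + 49) = -49404 - 4047*(-24409) = -49404 - 1*(-98783223) = -49404 + 98783223 = 98733819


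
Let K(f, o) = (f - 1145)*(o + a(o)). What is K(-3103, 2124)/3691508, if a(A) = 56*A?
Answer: -128574216/922877 ≈ -139.32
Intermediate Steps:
K(f, o) = 57*o*(-1145 + f) (K(f, o) = (f - 1145)*(o + 56*o) = (-1145 + f)*(57*o) = 57*o*(-1145 + f))
K(-3103, 2124)/3691508 = (57*2124*(-1145 - 3103))/3691508 = (57*2124*(-4248))*(1/3691508) = -514296864*1/3691508 = -128574216/922877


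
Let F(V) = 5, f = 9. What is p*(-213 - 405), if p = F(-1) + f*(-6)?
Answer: 30282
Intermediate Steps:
p = -49 (p = 5 + 9*(-6) = 5 - 54 = -49)
p*(-213 - 405) = -49*(-213 - 405) = -49*(-618) = 30282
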